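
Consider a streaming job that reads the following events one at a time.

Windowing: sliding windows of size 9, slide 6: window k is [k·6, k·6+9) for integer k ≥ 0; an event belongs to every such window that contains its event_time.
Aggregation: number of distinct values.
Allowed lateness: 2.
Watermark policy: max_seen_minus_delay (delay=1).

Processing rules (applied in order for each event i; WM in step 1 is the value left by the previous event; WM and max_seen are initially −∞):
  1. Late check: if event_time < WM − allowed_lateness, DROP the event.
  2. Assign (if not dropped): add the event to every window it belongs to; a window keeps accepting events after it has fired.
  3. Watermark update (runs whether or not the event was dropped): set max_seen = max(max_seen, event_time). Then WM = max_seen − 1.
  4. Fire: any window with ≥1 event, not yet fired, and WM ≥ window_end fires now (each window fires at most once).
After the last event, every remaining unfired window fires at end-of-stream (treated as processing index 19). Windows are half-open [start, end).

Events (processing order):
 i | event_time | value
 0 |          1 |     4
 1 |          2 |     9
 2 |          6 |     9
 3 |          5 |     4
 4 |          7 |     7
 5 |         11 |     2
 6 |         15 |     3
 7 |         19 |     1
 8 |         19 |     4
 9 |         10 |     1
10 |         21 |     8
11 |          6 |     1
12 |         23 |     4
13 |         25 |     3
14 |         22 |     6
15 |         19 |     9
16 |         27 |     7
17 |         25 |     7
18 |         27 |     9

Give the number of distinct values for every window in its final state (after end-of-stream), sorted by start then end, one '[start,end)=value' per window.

[0,9)=3 [6,15)=3 [12,21)=3 [18,27)=6 [24,33)=3

i=0 t=1 v=4: → [0,9); WM=0
i=1 t=2 v=9: → [0,9); WM=1
i=2 t=6 v=9: → [6,15),[0,9); WM=5
i=3 t=5 v=4: → [0,9); WM=5
i=4 t=7 v=7: → [6,15),[0,9); WM=6
i=5 t=11 v=2: → [6,15); WM=10; [0,9) fires=3
i=6 t=15 v=3: → [12,21); WM=14
i=7 t=19 v=1: → [18,27),[12,21); WM=18; [6,15) fires=3
i=8 t=19 v=4: → [18,27),[12,21); WM=18
i=9 t=10 v=1: DROP (t<18-2); WM=18
i=10 t=21 v=8: → [18,27); WM=20
i=11 t=6 v=1: DROP (t<20-2); WM=20
i=12 t=23 v=4: → [18,27); WM=22; [12,21) fires=3
i=13 t=25 v=3: → [24,33),[18,27); WM=24
i=14 t=22 v=6: → [18,27); WM=24
i=15 t=19 v=9: DROP (t<24-2); WM=24
i=16 t=27 v=7: → [24,33); WM=26
i=17 t=25 v=7: → [24,33),[18,27); WM=26
i=18 t=27 v=9: → [24,33); WM=26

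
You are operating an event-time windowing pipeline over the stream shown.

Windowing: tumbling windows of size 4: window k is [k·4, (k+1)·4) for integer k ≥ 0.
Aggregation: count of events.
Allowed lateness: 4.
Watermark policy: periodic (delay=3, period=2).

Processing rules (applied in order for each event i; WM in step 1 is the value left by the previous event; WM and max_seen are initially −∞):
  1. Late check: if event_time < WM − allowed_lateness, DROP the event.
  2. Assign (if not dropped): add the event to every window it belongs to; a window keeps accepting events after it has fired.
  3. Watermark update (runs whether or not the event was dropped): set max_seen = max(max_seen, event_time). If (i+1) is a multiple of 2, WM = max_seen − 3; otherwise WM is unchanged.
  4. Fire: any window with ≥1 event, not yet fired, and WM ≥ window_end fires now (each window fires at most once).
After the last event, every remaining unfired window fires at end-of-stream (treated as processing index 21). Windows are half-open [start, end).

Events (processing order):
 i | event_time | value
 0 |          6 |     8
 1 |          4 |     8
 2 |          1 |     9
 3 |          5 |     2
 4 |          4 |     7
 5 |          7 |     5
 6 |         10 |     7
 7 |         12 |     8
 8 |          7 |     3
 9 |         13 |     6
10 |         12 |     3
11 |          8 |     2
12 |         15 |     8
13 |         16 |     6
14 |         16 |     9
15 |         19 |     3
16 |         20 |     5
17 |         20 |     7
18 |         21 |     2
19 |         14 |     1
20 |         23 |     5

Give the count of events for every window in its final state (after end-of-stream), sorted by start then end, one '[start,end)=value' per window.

[0,4)=1 [4,8)=6 [8,12)=2 [12,16)=5 [16,20)=3 [20,24)=4

i=0 t=6 v=8: → [4,8); WM=−∞
i=1 t=4 v=8: → [4,8); WM=3
i=2 t=1 v=9: → [0,4); WM=3
i=3 t=5 v=2: → [4,8); WM=3
i=4 t=4 v=7: → [4,8); WM=3
i=5 t=7 v=5: → [4,8); WM=4; [0,4) fires=1
i=6 t=10 v=7: → [8,12); WM=4
i=7 t=12 v=8: → [12,16); WM=9; [4,8) fires=5
i=8 t=7 v=3: → [4,8); WM=9
i=9 t=13 v=6: → [12,16); WM=10
i=10 t=12 v=3: → [12,16); WM=10
i=11 t=8 v=2: → [8,12); WM=10
i=12 t=15 v=8: → [12,16); WM=10
i=13 t=16 v=6: → [16,20); WM=13; [8,12) fires=2
i=14 t=16 v=9: → [16,20); WM=13
i=15 t=19 v=3: → [16,20); WM=16; [12,16) fires=4
i=16 t=20 v=5: → [20,24); WM=16
i=17 t=20 v=7: → [20,24); WM=17
i=18 t=21 v=2: → [20,24); WM=17
i=19 t=14 v=1: → [12,16); WM=18
i=20 t=23 v=5: → [20,24); WM=18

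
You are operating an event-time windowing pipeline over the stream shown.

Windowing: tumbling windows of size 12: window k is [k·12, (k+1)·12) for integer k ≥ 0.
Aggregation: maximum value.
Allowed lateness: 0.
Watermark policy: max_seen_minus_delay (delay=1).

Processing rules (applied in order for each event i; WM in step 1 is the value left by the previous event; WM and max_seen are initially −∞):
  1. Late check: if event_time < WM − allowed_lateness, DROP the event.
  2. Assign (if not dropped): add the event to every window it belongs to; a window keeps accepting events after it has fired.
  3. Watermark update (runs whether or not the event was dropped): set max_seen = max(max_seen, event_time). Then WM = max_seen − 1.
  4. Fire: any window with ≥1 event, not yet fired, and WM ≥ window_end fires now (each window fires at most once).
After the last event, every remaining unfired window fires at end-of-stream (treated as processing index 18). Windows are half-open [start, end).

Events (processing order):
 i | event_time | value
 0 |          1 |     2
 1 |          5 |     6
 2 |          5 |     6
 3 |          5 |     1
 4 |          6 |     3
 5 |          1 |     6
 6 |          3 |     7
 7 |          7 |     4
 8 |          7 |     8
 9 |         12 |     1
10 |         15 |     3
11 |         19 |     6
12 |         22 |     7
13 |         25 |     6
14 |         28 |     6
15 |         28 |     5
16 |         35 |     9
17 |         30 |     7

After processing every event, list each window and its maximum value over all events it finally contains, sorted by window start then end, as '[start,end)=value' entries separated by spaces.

[0,12)=8 [12,24)=7 [24,36)=9

i=0 t=1 v=2: → [0,12); WM=0
i=1 t=5 v=6: → [0,12); WM=4
i=2 t=5 v=6: → [0,12); WM=4
i=3 t=5 v=1: → [0,12); WM=4
i=4 t=6 v=3: → [0,12); WM=5
i=5 t=1 v=6: DROP (t<5-0); WM=5
i=6 t=3 v=7: DROP (t<5-0); WM=5
i=7 t=7 v=4: → [0,12); WM=6
i=8 t=7 v=8: → [0,12); WM=6
i=9 t=12 v=1: → [12,24); WM=11
i=10 t=15 v=3: → [12,24); WM=14; [0,12) fires=8
i=11 t=19 v=6: → [12,24); WM=18
i=12 t=22 v=7: → [12,24); WM=21
i=13 t=25 v=6: → [24,36); WM=24; [12,24) fires=7
i=14 t=28 v=6: → [24,36); WM=27
i=15 t=28 v=5: → [24,36); WM=27
i=16 t=35 v=9: → [24,36); WM=34
i=17 t=30 v=7: DROP (t<34-0); WM=34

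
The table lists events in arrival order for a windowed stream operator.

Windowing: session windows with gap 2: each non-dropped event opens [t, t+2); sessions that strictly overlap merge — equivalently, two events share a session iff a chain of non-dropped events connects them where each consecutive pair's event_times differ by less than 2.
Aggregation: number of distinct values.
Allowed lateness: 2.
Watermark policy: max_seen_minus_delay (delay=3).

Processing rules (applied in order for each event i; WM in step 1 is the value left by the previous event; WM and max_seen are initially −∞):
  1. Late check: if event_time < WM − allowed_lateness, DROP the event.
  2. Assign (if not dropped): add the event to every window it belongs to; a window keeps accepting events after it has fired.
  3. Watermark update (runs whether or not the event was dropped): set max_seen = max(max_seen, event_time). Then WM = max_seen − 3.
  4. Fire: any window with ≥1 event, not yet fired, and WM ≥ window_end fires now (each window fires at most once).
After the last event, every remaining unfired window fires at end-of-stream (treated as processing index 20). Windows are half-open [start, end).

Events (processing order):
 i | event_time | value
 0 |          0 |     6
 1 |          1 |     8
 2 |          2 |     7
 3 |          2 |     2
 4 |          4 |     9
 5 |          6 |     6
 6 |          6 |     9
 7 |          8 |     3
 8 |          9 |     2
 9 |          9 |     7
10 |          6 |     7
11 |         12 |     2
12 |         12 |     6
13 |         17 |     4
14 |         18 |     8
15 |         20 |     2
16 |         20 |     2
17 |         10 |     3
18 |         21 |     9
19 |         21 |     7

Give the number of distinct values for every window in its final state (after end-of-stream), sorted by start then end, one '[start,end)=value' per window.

[0,4)=4 [4,6)=1 [6,8)=3 [8,11)=3 [12,14)=2 [17,20)=2 [20,23)=3

i=0 t=0 v=6: → [0,2); WM=-3
i=1 t=1 v=8: → [0,3); WM=-2
i=2 t=2 v=7: → [0,4); WM=-1
i=3 t=2 v=2: → [0,4); WM=-1
i=4 t=4 v=9: → [4,6); WM=1
i=5 t=6 v=6: → [6,8); WM=3
i=6 t=6 v=9: → [6,8); WM=3
i=7 t=8 v=3: → [8,10); WM=5
i=8 t=9 v=2: → [8,11); WM=6
i=9 t=9 v=7: → [8,11); WM=6
i=10 t=6 v=7: → [6,8); WM=6
i=11 t=12 v=2: → [12,14); WM=9
i=12 t=12 v=6: → [12,14); WM=9
i=13 t=17 v=4: → [17,19); WM=14
i=14 t=18 v=8: → [17,20); WM=15
i=15 t=20 v=2: → [20,22); WM=17
i=16 t=20 v=2: → [20,22); WM=17
i=17 t=10 v=3: DROP (t<17-2); WM=17
i=18 t=21 v=9: → [20,23); WM=18
i=19 t=21 v=7: → [20,23); WM=18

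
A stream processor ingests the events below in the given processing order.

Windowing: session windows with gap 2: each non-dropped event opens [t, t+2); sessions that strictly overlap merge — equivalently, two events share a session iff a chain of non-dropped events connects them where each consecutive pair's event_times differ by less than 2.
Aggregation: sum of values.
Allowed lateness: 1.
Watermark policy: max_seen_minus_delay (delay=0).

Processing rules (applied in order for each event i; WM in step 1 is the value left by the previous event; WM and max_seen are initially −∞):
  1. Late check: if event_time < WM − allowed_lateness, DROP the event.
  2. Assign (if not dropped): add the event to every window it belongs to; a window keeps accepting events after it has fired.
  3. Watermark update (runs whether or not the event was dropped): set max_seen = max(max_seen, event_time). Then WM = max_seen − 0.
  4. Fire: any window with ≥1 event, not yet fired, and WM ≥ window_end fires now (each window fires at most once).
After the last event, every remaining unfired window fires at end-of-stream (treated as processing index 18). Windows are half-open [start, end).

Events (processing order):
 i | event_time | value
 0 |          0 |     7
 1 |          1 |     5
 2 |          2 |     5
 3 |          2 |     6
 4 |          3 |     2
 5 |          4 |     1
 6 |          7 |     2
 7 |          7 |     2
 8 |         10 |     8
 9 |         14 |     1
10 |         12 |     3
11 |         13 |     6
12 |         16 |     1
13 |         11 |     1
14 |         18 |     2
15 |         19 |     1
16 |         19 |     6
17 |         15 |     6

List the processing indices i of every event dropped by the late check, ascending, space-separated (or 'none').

i=0 t=0 v=7: → [0,2); WM=0
i=1 t=1 v=5: → [0,3); WM=1
i=2 t=2 v=5: → [0,4); WM=2
i=3 t=2 v=6: → [0,4); WM=2
i=4 t=3 v=2: → [0,5); WM=3
i=5 t=4 v=1: → [0,6); WM=4
i=6 t=7 v=2: → [7,9); WM=7
i=7 t=7 v=2: → [7,9); WM=7
i=8 t=10 v=8: → [10,12); WM=10
i=9 t=14 v=1: → [14,16); WM=14
i=10 t=12 v=3: DROP (t<14-1); WM=14
i=11 t=13 v=6: → [13,16); WM=14
i=12 t=16 v=1: → [16,18); WM=16
i=13 t=11 v=1: DROP (t<16-1); WM=16
i=14 t=18 v=2: → [18,20); WM=18
i=15 t=19 v=1: → [18,21); WM=19
i=16 t=19 v=6: → [18,21); WM=19
i=17 t=15 v=6: DROP (t<19-1); WM=19

10 13 17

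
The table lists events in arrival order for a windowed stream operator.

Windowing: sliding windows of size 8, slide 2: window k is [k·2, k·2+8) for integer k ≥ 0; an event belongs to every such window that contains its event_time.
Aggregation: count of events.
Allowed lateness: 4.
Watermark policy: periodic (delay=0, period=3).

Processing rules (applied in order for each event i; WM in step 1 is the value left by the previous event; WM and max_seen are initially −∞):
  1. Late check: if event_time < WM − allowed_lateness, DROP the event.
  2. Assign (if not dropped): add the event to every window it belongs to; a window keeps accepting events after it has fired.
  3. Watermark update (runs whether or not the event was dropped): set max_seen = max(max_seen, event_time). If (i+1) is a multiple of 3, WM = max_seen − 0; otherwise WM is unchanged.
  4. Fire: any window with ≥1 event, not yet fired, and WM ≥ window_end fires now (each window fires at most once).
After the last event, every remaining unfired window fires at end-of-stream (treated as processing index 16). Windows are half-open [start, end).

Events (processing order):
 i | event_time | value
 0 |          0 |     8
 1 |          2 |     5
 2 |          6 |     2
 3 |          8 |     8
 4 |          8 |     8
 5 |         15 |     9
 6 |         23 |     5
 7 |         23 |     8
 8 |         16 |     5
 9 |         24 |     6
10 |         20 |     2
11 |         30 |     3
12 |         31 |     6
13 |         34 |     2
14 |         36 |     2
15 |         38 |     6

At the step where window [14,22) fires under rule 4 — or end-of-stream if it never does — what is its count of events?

2

i=0 t=0 v=8: → [0,8); WM=−∞
i=1 t=2 v=5: → [2,10),[0,8); WM=−∞
i=2 t=6 v=2: → [6,14),[4,12),[2,10),[0,8); WM=6
i=3 t=8 v=8: → [8,16),[6,14),[4,12),[2,10); WM=6
i=4 t=8 v=8: → [8,16),[6,14),[4,12),[2,10); WM=6
i=5 t=15 v=9: → [14,22),[12,20),[10,18),[8,16); WM=15; [0,8) fires=3 [2,10) fires=4 [4,12) fires=3 [6,14) fires=3
i=6 t=23 v=5: → [22,30),[20,28),[18,26),[16,24); WM=15
i=7 t=23 v=8: → [22,30),[20,28),[18,26),[16,24); WM=15
i=8 t=16 v=5: → [16,24),[14,22),[12,20),[10,18); WM=23; [8,16) fires=3 [10,18) fires=2 [12,20) fires=2 [14,22) fires=2
i=9 t=24 v=6: → [24,32),[22,30),[20,28),[18,26); WM=23
i=10 t=20 v=2: → [20,28),[18,26),[16,24),[14,22); WM=23
i=11 t=30 v=3: → [30,38),[28,36),[26,34),[24,32); WM=30; [16,24) fires=4 [18,26) fires=4 [20,28) fires=4 [22,30) fires=3
i=12 t=31 v=6: → [30,38),[28,36),[26,34),[24,32); WM=30
i=13 t=34 v=2: → [34,42),[32,40),[30,38),[28,36); WM=30
i=14 t=36 v=2: → [36,44),[34,42),[32,40),[30,38); WM=36; [24,32) fires=3 [26,34) fires=2 [28,36) fires=3
i=15 t=38 v=6: → [38,46),[36,44),[34,42),[32,40); WM=36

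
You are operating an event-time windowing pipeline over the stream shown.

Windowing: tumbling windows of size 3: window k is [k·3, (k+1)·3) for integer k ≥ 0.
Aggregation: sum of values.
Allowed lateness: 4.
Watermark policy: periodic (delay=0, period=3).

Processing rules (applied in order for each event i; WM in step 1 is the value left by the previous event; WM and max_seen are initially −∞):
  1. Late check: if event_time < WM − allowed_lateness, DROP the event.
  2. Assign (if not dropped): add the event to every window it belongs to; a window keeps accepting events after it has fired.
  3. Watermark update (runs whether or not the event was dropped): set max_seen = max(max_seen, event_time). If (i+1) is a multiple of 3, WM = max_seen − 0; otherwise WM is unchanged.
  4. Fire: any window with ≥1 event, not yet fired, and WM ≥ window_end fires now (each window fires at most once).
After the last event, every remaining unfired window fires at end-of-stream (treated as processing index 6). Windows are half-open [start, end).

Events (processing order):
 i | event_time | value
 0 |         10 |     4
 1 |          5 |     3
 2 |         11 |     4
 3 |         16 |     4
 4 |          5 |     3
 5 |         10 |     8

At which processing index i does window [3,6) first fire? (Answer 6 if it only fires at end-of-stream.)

i=0 t=10 v=4: → [9,12); WM=−∞
i=1 t=5 v=3: → [3,6); WM=−∞
i=2 t=11 v=4: → [9,12); WM=11; [3,6) fires=3
i=3 t=16 v=4: → [15,18); WM=11
i=4 t=5 v=3: DROP (t<11-4); WM=11
i=5 t=10 v=8: → [9,12); WM=16; [9,12) fires=16

2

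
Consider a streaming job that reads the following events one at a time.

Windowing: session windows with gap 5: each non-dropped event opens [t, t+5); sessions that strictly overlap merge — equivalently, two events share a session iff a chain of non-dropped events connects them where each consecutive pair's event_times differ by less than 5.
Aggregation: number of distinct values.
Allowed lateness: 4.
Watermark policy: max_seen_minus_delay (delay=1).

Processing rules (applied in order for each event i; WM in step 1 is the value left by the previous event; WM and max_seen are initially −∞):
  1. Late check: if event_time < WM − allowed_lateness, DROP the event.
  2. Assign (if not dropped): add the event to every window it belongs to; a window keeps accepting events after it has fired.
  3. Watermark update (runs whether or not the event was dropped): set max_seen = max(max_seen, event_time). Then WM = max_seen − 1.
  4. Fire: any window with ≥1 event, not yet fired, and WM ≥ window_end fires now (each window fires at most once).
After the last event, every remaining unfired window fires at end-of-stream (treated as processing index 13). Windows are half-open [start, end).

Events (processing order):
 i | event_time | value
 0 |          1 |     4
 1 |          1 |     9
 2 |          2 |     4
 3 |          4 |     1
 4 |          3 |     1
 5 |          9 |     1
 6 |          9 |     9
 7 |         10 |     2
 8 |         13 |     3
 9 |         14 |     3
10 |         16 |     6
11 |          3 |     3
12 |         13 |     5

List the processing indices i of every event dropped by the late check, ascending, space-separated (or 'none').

i=0 t=1 v=4: → [1,6); WM=0
i=1 t=1 v=9: → [1,6); WM=0
i=2 t=2 v=4: → [1,7); WM=1
i=3 t=4 v=1: → [1,9); WM=3
i=4 t=3 v=1: → [1,9); WM=3
i=5 t=9 v=1: → [9,14); WM=8
i=6 t=9 v=9: → [9,14); WM=8
i=7 t=10 v=2: → [9,15); WM=9
i=8 t=13 v=3: → [9,18); WM=12
i=9 t=14 v=3: → [9,19); WM=13
i=10 t=16 v=6: → [9,21); WM=15
i=11 t=3 v=3: DROP (t<15-4); WM=15
i=12 t=13 v=5: → [9,21); WM=15

11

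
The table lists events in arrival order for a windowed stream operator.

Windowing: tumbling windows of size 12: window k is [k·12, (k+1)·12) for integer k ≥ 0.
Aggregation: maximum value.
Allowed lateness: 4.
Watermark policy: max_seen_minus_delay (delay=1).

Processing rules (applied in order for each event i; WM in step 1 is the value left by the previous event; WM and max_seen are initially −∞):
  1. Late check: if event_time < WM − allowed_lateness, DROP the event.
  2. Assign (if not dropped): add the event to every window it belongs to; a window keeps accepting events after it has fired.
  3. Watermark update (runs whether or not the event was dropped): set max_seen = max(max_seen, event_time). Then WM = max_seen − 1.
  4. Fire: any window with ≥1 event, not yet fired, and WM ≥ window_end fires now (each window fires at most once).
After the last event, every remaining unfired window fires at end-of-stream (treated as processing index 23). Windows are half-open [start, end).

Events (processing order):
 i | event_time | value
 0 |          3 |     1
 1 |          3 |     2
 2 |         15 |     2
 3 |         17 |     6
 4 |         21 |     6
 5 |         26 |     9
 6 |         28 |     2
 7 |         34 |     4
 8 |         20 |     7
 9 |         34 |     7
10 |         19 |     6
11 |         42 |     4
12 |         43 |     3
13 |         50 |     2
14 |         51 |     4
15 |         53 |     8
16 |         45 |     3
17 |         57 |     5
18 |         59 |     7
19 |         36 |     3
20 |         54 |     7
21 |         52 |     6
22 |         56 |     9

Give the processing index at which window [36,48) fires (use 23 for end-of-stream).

i=0 t=3 v=1: → [0,12); WM=2
i=1 t=3 v=2: → [0,12); WM=2
i=2 t=15 v=2: → [12,24); WM=14; [0,12) fires=2
i=3 t=17 v=6: → [12,24); WM=16
i=4 t=21 v=6: → [12,24); WM=20
i=5 t=26 v=9: → [24,36); WM=25; [12,24) fires=6
i=6 t=28 v=2: → [24,36); WM=27
i=7 t=34 v=4: → [24,36); WM=33
i=8 t=20 v=7: DROP (t<33-4); WM=33
i=9 t=34 v=7: → [24,36); WM=33
i=10 t=19 v=6: DROP (t<33-4); WM=33
i=11 t=42 v=4: → [36,48); WM=41; [24,36) fires=9
i=12 t=43 v=3: → [36,48); WM=42
i=13 t=50 v=2: → [48,60); WM=49; [36,48) fires=4
i=14 t=51 v=4: → [48,60); WM=50
i=15 t=53 v=8: → [48,60); WM=52
i=16 t=45 v=3: DROP (t<52-4); WM=52
i=17 t=57 v=5: → [48,60); WM=56
i=18 t=59 v=7: → [48,60); WM=58
i=19 t=36 v=3: DROP (t<58-4); WM=58
i=20 t=54 v=7: → [48,60); WM=58
i=21 t=52 v=6: DROP (t<58-4); WM=58
i=22 t=56 v=9: → [48,60); WM=58

13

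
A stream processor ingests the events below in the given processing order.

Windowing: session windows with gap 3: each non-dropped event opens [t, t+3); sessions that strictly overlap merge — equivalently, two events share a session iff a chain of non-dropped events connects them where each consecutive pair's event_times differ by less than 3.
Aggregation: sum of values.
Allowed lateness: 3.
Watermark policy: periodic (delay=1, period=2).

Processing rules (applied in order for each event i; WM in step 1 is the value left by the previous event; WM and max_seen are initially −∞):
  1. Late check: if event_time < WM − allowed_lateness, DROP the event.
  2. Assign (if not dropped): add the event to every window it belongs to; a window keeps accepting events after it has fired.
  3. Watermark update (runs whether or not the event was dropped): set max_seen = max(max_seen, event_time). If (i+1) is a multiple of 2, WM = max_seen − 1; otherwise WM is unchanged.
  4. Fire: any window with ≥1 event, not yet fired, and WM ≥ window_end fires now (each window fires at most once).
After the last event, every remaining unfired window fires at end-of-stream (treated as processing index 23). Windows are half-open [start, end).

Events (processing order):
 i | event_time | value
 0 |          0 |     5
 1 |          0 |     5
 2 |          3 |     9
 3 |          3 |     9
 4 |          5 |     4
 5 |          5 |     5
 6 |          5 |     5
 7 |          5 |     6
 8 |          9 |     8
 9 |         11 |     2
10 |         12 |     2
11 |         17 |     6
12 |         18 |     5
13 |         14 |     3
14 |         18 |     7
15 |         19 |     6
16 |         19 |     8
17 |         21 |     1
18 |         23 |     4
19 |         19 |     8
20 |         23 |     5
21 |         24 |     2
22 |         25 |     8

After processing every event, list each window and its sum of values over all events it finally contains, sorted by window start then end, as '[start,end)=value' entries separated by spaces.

[0,3)=10 [3,8)=38 [9,17)=15 [17,28)=60

i=0 t=0 v=5: → [0,3); WM=−∞
i=1 t=0 v=5: → [0,3); WM=-1
i=2 t=3 v=9: → [3,6); WM=-1
i=3 t=3 v=9: → [3,6); WM=2
i=4 t=5 v=4: → [3,8); WM=2
i=5 t=5 v=5: → [3,8); WM=4
i=6 t=5 v=5: → [3,8); WM=4
i=7 t=5 v=6: → [3,8); WM=4
i=8 t=9 v=8: → [9,12); WM=4
i=9 t=11 v=2: → [9,14); WM=10
i=10 t=12 v=2: → [9,15); WM=10
i=11 t=17 v=6: → [17,20); WM=16
i=12 t=18 v=5: → [17,21); WM=16
i=13 t=14 v=3: → [9,17); WM=17
i=14 t=18 v=7: → [17,21); WM=17
i=15 t=19 v=6: → [17,22); WM=18
i=16 t=19 v=8: → [17,22); WM=18
i=17 t=21 v=1: → [17,24); WM=20
i=18 t=23 v=4: → [17,26); WM=20
i=19 t=19 v=8: → [17,26); WM=22
i=20 t=23 v=5: → [17,26); WM=22
i=21 t=24 v=2: → [17,27); WM=23
i=22 t=25 v=8: → [17,28); WM=23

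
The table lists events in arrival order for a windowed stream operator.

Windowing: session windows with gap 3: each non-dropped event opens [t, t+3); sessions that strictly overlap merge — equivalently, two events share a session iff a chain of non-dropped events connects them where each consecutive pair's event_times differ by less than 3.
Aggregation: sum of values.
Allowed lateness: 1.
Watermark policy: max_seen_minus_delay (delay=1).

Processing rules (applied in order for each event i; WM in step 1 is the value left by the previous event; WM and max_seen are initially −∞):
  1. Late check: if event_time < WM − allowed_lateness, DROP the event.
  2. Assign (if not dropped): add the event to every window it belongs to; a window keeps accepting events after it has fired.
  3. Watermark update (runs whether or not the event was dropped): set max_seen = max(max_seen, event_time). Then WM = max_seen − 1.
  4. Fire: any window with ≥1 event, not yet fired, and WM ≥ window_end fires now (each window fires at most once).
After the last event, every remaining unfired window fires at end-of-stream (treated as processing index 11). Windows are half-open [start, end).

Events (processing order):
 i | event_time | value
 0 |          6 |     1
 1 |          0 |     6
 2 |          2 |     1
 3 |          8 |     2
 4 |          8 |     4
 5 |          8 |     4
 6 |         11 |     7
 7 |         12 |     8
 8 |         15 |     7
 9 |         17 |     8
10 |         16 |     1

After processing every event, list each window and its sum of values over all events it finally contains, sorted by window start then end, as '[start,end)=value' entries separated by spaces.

i=0 t=6 v=1: → [6,9); WM=5
i=1 t=0 v=6: DROP (t<5-1); WM=5
i=2 t=2 v=1: DROP (t<5-1); WM=5
i=3 t=8 v=2: → [6,11); WM=7
i=4 t=8 v=4: → [6,11); WM=7
i=5 t=8 v=4: → [6,11); WM=7
i=6 t=11 v=7: → [11,14); WM=10
i=7 t=12 v=8: → [11,15); WM=11
i=8 t=15 v=7: → [15,18); WM=14
i=9 t=17 v=8: → [15,20); WM=16
i=10 t=16 v=1: → [15,20); WM=16

[6,11)=11 [11,15)=15 [15,20)=16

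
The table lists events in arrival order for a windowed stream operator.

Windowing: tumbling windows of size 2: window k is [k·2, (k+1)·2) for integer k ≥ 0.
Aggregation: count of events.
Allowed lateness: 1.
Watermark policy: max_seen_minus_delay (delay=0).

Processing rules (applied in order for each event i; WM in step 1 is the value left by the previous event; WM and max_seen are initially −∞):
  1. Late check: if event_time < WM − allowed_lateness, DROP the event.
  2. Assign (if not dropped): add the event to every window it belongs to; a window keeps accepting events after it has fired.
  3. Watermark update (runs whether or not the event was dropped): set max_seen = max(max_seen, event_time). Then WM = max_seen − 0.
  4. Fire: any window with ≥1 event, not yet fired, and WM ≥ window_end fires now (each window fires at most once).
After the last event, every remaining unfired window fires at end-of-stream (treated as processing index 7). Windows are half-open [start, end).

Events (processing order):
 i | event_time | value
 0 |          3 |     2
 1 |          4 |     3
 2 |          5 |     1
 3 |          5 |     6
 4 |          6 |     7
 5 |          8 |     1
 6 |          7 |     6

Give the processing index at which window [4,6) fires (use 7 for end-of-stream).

4

i=0 t=3 v=2: → [2,4); WM=3
i=1 t=4 v=3: → [4,6); WM=4; [2,4) fires=1
i=2 t=5 v=1: → [4,6); WM=5
i=3 t=5 v=6: → [4,6); WM=5
i=4 t=6 v=7: → [6,8); WM=6; [4,6) fires=3
i=5 t=8 v=1: → [8,10); WM=8; [6,8) fires=1
i=6 t=7 v=6: → [6,8); WM=8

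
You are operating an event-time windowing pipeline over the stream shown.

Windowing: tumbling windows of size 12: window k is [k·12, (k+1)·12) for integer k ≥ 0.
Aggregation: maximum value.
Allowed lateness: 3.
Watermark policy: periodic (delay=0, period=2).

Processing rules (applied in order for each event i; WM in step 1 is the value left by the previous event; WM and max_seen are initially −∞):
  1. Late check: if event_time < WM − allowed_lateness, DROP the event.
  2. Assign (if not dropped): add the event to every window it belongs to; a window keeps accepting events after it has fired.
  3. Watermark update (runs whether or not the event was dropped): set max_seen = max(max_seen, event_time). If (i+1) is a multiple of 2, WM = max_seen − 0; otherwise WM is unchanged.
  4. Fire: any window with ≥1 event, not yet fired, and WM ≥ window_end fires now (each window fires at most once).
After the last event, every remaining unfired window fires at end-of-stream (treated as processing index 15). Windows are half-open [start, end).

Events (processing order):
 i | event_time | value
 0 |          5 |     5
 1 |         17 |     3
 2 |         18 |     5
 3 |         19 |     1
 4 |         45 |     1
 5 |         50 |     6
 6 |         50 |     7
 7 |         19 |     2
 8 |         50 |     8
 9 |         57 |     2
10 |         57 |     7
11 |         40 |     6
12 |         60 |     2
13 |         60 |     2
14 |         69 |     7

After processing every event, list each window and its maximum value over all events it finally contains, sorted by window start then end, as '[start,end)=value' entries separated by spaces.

[0,12)=5 [12,24)=5 [36,48)=1 [48,60)=8 [60,72)=7

i=0 t=5 v=5: → [0,12); WM=−∞
i=1 t=17 v=3: → [12,24); WM=17; [0,12) fires=5
i=2 t=18 v=5: → [12,24); WM=17
i=3 t=19 v=1: → [12,24); WM=19
i=4 t=45 v=1: → [36,48); WM=19
i=5 t=50 v=6: → [48,60); WM=50; [12,24) fires=5 [36,48) fires=1
i=6 t=50 v=7: → [48,60); WM=50
i=7 t=19 v=2: DROP (t<50-3); WM=50
i=8 t=50 v=8: → [48,60); WM=50
i=9 t=57 v=2: → [48,60); WM=57
i=10 t=57 v=7: → [48,60); WM=57
i=11 t=40 v=6: DROP (t<57-3); WM=57
i=12 t=60 v=2: → [60,72); WM=57
i=13 t=60 v=2: → [60,72); WM=60; [48,60) fires=8
i=14 t=69 v=7: → [60,72); WM=60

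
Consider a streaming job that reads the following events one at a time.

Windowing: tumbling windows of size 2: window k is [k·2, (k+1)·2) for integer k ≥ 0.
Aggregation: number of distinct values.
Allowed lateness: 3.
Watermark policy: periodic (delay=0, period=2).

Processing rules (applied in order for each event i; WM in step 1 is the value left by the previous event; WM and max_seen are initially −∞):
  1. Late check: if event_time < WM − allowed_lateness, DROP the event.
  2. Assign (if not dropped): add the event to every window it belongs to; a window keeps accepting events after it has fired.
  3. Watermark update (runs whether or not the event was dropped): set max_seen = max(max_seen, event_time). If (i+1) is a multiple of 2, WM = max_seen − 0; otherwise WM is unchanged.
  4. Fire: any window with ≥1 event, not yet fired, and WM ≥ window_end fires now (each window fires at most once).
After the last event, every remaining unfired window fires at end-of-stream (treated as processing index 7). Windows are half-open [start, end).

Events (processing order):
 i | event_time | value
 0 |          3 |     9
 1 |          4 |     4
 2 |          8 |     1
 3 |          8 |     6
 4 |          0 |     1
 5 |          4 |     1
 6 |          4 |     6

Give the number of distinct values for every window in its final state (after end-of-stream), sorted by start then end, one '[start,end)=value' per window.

[2,4)=1 [4,6)=1 [8,10)=2

i=0 t=3 v=9: → [2,4); WM=−∞
i=1 t=4 v=4: → [4,6); WM=4; [2,4) fires=1
i=2 t=8 v=1: → [8,10); WM=4
i=3 t=8 v=6: → [8,10); WM=8; [4,6) fires=1
i=4 t=0 v=1: DROP (t<8-3); WM=8
i=5 t=4 v=1: DROP (t<8-3); WM=8
i=6 t=4 v=6: DROP (t<8-3); WM=8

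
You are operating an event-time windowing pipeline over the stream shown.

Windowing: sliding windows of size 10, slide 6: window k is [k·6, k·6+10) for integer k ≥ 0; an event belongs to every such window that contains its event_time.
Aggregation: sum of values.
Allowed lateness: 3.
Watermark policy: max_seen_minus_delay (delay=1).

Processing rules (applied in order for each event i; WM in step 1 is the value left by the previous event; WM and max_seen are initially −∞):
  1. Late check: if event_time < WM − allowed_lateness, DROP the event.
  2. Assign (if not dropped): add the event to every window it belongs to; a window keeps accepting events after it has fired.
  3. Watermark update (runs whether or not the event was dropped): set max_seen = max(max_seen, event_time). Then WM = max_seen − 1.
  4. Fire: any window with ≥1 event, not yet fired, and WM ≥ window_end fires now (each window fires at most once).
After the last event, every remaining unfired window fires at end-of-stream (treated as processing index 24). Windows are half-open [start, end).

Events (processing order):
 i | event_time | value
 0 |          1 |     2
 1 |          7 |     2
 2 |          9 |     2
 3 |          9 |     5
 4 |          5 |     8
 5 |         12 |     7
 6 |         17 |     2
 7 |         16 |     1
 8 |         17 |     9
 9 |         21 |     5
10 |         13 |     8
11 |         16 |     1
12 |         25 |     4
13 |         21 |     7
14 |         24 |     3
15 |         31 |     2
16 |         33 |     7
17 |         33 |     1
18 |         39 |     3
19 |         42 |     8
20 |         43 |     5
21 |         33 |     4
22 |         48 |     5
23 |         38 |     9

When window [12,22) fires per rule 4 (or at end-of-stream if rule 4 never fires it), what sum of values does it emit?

i=0 t=1 v=2: → [0,10); WM=0
i=1 t=7 v=2: → [6,16),[0,10); WM=6
i=2 t=9 v=2: → [6,16),[0,10); WM=8
i=3 t=9 v=5: → [6,16),[0,10); WM=8
i=4 t=5 v=8: → [0,10); WM=8
i=5 t=12 v=7: → [12,22),[6,16); WM=11; [0,10) fires=19
i=6 t=17 v=2: → [12,22); WM=16; [6,16) fires=16
i=7 t=16 v=1: → [12,22); WM=16
i=8 t=17 v=9: → [12,22); WM=16
i=9 t=21 v=5: → [18,28),[12,22); WM=20
i=10 t=13 v=8: DROP (t<20-3); WM=20
i=11 t=16 v=1: DROP (t<20-3); WM=20
i=12 t=25 v=4: → [24,34),[18,28); WM=24; [12,22) fires=24
i=13 t=21 v=7: → [18,28),[12,22); WM=24
i=14 t=24 v=3: → [24,34),[18,28); WM=24
i=15 t=31 v=2: → [30,40),[24,34); WM=30; [18,28) fires=19
i=16 t=33 v=7: → [30,40),[24,34); WM=32
i=17 t=33 v=1: → [30,40),[24,34); WM=32
i=18 t=39 v=3: → [36,46),[30,40); WM=38; [24,34) fires=17
i=19 t=42 v=8: → [42,52),[36,46); WM=41; [30,40) fires=13
i=20 t=43 v=5: → [42,52),[36,46); WM=42
i=21 t=33 v=4: DROP (t<42-3); WM=42
i=22 t=48 v=5: → [48,58),[42,52); WM=47; [36,46) fires=16
i=23 t=38 v=9: DROP (t<47-3); WM=47

24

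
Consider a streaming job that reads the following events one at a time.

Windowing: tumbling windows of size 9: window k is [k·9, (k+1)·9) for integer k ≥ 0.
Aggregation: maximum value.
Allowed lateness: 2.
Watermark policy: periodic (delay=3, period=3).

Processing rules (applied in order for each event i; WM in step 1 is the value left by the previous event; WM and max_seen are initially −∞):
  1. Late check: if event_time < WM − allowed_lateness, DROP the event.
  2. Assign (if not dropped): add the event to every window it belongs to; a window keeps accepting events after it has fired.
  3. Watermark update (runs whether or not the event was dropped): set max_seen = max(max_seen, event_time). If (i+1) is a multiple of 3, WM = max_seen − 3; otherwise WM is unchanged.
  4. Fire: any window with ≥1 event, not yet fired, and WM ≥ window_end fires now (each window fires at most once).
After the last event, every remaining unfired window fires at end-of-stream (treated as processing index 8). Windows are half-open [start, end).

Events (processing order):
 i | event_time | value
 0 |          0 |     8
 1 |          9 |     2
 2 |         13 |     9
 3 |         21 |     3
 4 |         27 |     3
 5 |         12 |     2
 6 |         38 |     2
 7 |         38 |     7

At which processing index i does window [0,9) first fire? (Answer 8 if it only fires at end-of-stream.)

i=0 t=0 v=8: → [0,9); WM=−∞
i=1 t=9 v=2: → [9,18); WM=−∞
i=2 t=13 v=9: → [9,18); WM=10; [0,9) fires=8
i=3 t=21 v=3: → [18,27); WM=10
i=4 t=27 v=3: → [27,36); WM=10
i=5 t=12 v=2: → [9,18); WM=24; [9,18) fires=9
i=6 t=38 v=2: → [36,45); WM=24
i=7 t=38 v=7: → [36,45); WM=24

2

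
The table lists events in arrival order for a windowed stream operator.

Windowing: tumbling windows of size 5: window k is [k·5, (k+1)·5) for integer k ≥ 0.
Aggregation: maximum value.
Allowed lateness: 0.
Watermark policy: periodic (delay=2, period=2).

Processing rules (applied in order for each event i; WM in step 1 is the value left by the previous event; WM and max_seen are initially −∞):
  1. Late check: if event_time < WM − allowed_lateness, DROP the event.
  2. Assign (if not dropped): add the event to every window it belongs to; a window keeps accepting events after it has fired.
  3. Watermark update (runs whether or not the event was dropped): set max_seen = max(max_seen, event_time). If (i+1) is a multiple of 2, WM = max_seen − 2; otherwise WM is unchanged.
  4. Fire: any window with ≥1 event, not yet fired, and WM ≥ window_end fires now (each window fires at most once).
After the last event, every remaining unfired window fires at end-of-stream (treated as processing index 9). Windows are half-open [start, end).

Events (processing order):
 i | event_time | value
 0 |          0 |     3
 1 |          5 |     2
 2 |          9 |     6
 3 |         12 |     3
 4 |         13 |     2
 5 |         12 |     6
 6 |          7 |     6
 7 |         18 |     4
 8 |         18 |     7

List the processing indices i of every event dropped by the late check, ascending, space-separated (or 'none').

i=0 t=0 v=3: → [0,5); WM=−∞
i=1 t=5 v=2: → [5,10); WM=3
i=2 t=9 v=6: → [5,10); WM=3
i=3 t=12 v=3: → [10,15); WM=10; [0,5) fires=3 [5,10) fires=6
i=4 t=13 v=2: → [10,15); WM=10
i=5 t=12 v=6: → [10,15); WM=11
i=6 t=7 v=6: DROP (t<11-0); WM=11
i=7 t=18 v=4: → [15,20); WM=16; [10,15) fires=6
i=8 t=18 v=7: → [15,20); WM=16

6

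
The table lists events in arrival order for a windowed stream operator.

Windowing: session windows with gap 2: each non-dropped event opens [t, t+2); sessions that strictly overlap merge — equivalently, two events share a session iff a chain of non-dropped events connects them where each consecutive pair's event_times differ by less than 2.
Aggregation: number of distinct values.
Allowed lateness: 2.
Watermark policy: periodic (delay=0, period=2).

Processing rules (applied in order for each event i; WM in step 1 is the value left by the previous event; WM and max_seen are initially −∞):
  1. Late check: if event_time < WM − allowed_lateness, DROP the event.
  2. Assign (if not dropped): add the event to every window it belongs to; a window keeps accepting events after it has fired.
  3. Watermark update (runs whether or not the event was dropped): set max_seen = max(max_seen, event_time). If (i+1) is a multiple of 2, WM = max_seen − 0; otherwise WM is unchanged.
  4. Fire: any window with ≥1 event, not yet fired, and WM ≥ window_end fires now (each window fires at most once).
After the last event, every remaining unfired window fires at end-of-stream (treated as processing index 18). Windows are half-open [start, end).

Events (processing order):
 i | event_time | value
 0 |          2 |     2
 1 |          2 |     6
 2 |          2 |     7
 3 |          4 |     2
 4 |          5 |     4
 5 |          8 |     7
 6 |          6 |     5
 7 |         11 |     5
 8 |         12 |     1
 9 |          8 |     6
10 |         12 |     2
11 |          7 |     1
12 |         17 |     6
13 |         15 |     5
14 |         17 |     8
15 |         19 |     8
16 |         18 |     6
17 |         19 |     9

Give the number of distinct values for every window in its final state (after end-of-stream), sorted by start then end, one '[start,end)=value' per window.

[2,4)=3 [4,8)=3 [8,10)=1 [11,14)=3 [15,17)=1 [17,21)=3

i=0 t=2 v=2: → [2,4); WM=−∞
i=1 t=2 v=6: → [2,4); WM=2
i=2 t=2 v=7: → [2,4); WM=2
i=3 t=4 v=2: → [4,6); WM=4
i=4 t=5 v=4: → [4,7); WM=4
i=5 t=8 v=7: → [8,10); WM=8
i=6 t=6 v=5: → [4,8); WM=8
i=7 t=11 v=5: → [11,13); WM=11
i=8 t=12 v=1: → [11,14); WM=11
i=9 t=8 v=6: DROP (t<11-2); WM=12
i=10 t=12 v=2: → [11,14); WM=12
i=11 t=7 v=1: DROP (t<12-2); WM=12
i=12 t=17 v=6: → [17,19); WM=12
i=13 t=15 v=5: → [15,17); WM=17
i=14 t=17 v=8: → [17,19); WM=17
i=15 t=19 v=8: → [19,21); WM=19
i=16 t=18 v=6: → [17,21); WM=19
i=17 t=19 v=9: → [17,21); WM=19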